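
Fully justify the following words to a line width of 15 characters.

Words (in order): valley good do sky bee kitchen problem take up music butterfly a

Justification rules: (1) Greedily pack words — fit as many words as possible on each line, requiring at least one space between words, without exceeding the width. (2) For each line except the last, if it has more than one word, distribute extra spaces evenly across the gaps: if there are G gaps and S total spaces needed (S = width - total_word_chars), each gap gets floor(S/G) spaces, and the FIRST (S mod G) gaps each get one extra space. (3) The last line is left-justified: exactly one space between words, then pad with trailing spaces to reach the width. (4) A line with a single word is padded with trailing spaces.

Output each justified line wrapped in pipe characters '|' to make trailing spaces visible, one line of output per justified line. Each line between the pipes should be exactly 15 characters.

Line 1: ['valley', 'good', 'do'] (min_width=14, slack=1)
Line 2: ['sky', 'bee', 'kitchen'] (min_width=15, slack=0)
Line 3: ['problem', 'take', 'up'] (min_width=15, slack=0)
Line 4: ['music', 'butterfly'] (min_width=15, slack=0)
Line 5: ['a'] (min_width=1, slack=14)

Answer: |valley  good do|
|sky bee kitchen|
|problem take up|
|music butterfly|
|a              |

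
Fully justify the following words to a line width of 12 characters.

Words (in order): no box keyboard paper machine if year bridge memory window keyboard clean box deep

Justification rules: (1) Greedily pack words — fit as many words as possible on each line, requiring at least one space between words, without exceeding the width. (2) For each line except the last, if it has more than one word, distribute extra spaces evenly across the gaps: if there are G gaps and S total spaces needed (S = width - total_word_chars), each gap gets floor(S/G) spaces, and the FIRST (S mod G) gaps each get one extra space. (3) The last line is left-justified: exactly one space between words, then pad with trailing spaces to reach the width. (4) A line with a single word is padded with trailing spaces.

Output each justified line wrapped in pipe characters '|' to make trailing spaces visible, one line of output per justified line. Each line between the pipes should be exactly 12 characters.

Answer: |no       box|
|keyboard    |
|paper       |
|machine   if|
|year  bridge|
|memory      |
|window      |
|keyboard    |
|clean    box|
|deep        |

Derivation:
Line 1: ['no', 'box'] (min_width=6, slack=6)
Line 2: ['keyboard'] (min_width=8, slack=4)
Line 3: ['paper'] (min_width=5, slack=7)
Line 4: ['machine', 'if'] (min_width=10, slack=2)
Line 5: ['year', 'bridge'] (min_width=11, slack=1)
Line 6: ['memory'] (min_width=6, slack=6)
Line 7: ['window'] (min_width=6, slack=6)
Line 8: ['keyboard'] (min_width=8, slack=4)
Line 9: ['clean', 'box'] (min_width=9, slack=3)
Line 10: ['deep'] (min_width=4, slack=8)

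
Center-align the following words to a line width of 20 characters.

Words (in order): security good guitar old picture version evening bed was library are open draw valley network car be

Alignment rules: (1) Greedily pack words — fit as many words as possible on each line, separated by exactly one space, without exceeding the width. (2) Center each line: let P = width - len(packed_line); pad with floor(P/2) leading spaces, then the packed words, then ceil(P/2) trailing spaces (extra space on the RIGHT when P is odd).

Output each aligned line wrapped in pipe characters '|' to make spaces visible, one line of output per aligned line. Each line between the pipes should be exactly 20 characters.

Answer: |security good guitar|
|old picture version |
|  evening bed was   |
|  library are open  |
|draw valley network |
|       car be       |

Derivation:
Line 1: ['security', 'good', 'guitar'] (min_width=20, slack=0)
Line 2: ['old', 'picture', 'version'] (min_width=19, slack=1)
Line 3: ['evening', 'bed', 'was'] (min_width=15, slack=5)
Line 4: ['library', 'are', 'open'] (min_width=16, slack=4)
Line 5: ['draw', 'valley', 'network'] (min_width=19, slack=1)
Line 6: ['car', 'be'] (min_width=6, slack=14)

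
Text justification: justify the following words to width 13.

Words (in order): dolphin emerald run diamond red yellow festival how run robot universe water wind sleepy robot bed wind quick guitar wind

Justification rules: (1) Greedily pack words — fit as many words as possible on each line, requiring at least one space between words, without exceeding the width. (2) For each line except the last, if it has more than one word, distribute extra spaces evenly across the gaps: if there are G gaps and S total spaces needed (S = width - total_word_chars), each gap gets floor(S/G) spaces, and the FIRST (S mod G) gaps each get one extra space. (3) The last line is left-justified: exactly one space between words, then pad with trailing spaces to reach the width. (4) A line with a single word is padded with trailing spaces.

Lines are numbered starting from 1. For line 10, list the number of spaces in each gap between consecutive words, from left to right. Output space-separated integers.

Answer: 6

Derivation:
Line 1: ['dolphin'] (min_width=7, slack=6)
Line 2: ['emerald', 'run'] (min_width=11, slack=2)
Line 3: ['diamond', 'red'] (min_width=11, slack=2)
Line 4: ['yellow'] (min_width=6, slack=7)
Line 5: ['festival', 'how'] (min_width=12, slack=1)
Line 6: ['run', 'robot'] (min_width=9, slack=4)
Line 7: ['universe'] (min_width=8, slack=5)
Line 8: ['water', 'wind'] (min_width=10, slack=3)
Line 9: ['sleepy', 'robot'] (min_width=12, slack=1)
Line 10: ['bed', 'wind'] (min_width=8, slack=5)
Line 11: ['quick', 'guitar'] (min_width=12, slack=1)
Line 12: ['wind'] (min_width=4, slack=9)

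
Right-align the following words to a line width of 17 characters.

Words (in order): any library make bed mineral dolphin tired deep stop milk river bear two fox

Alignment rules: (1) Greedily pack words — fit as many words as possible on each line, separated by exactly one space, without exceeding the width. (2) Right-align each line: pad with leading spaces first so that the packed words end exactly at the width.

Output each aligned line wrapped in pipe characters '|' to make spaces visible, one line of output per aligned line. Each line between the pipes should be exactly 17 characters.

Line 1: ['any', 'library', 'make'] (min_width=16, slack=1)
Line 2: ['bed', 'mineral'] (min_width=11, slack=6)
Line 3: ['dolphin', 'tired'] (min_width=13, slack=4)
Line 4: ['deep', 'stop', 'milk'] (min_width=14, slack=3)
Line 5: ['river', 'bear', 'two'] (min_width=14, slack=3)
Line 6: ['fox'] (min_width=3, slack=14)

Answer: | any library make|
|      bed mineral|
|    dolphin tired|
|   deep stop milk|
|   river bear two|
|              fox|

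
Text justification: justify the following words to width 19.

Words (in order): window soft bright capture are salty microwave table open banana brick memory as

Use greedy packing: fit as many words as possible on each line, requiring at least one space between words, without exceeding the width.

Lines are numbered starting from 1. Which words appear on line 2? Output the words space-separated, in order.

Line 1: ['window', 'soft', 'bright'] (min_width=18, slack=1)
Line 2: ['capture', 'are', 'salty'] (min_width=17, slack=2)
Line 3: ['microwave', 'table'] (min_width=15, slack=4)
Line 4: ['open', 'banana', 'brick'] (min_width=17, slack=2)
Line 5: ['memory', 'as'] (min_width=9, slack=10)

Answer: capture are salty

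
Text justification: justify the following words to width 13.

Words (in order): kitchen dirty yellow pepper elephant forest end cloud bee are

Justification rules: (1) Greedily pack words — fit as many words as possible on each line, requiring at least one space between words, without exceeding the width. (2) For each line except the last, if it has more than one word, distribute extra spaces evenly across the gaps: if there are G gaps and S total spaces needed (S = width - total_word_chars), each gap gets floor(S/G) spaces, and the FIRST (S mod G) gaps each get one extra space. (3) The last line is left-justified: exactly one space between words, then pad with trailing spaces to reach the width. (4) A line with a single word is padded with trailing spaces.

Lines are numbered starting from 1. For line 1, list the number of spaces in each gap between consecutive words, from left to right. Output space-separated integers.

Answer: 1

Derivation:
Line 1: ['kitchen', 'dirty'] (min_width=13, slack=0)
Line 2: ['yellow', 'pepper'] (min_width=13, slack=0)
Line 3: ['elephant'] (min_width=8, slack=5)
Line 4: ['forest', 'end'] (min_width=10, slack=3)
Line 5: ['cloud', 'bee', 'are'] (min_width=13, slack=0)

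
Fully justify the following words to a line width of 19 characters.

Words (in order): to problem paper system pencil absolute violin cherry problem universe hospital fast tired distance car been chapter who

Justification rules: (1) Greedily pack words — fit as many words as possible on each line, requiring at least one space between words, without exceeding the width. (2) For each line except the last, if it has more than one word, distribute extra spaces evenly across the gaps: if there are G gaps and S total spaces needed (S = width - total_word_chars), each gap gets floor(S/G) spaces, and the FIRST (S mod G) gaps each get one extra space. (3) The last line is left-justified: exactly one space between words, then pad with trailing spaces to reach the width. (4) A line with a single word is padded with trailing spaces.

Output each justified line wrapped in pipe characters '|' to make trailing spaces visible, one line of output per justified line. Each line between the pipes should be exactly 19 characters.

Answer: |to   problem  paper|
|system       pencil|
|absolute     violin|
|cherry      problem|
|universe   hospital|
|fast tired distance|
|car   been  chapter|
|who                |

Derivation:
Line 1: ['to', 'problem', 'paper'] (min_width=16, slack=3)
Line 2: ['system', 'pencil'] (min_width=13, slack=6)
Line 3: ['absolute', 'violin'] (min_width=15, slack=4)
Line 4: ['cherry', 'problem'] (min_width=14, slack=5)
Line 5: ['universe', 'hospital'] (min_width=17, slack=2)
Line 6: ['fast', 'tired', 'distance'] (min_width=19, slack=0)
Line 7: ['car', 'been', 'chapter'] (min_width=16, slack=3)
Line 8: ['who'] (min_width=3, slack=16)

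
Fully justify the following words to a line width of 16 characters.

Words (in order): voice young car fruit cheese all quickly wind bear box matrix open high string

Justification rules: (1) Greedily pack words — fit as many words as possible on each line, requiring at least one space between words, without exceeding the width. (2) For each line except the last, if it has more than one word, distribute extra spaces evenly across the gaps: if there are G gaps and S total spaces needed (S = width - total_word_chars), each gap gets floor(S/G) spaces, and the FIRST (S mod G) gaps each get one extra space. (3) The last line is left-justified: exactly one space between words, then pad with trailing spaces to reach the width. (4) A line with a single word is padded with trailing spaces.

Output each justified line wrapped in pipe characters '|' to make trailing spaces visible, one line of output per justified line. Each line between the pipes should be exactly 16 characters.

Line 1: ['voice', 'young', 'car'] (min_width=15, slack=1)
Line 2: ['fruit', 'cheese', 'all'] (min_width=16, slack=0)
Line 3: ['quickly', 'wind'] (min_width=12, slack=4)
Line 4: ['bear', 'box', 'matrix'] (min_width=15, slack=1)
Line 5: ['open', 'high', 'string'] (min_width=16, slack=0)

Answer: |voice  young car|
|fruit cheese all|
|quickly     wind|
|bear  box matrix|
|open high string|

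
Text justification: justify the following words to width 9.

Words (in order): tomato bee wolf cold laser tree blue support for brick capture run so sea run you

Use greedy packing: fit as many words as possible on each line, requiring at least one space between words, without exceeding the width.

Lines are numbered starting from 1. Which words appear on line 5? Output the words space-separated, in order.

Line 1: ['tomato'] (min_width=6, slack=3)
Line 2: ['bee', 'wolf'] (min_width=8, slack=1)
Line 3: ['cold'] (min_width=4, slack=5)
Line 4: ['laser'] (min_width=5, slack=4)
Line 5: ['tree', 'blue'] (min_width=9, slack=0)
Line 6: ['support'] (min_width=7, slack=2)
Line 7: ['for', 'brick'] (min_width=9, slack=0)
Line 8: ['capture'] (min_width=7, slack=2)
Line 9: ['run', 'so'] (min_width=6, slack=3)
Line 10: ['sea', 'run'] (min_width=7, slack=2)
Line 11: ['you'] (min_width=3, slack=6)

Answer: tree blue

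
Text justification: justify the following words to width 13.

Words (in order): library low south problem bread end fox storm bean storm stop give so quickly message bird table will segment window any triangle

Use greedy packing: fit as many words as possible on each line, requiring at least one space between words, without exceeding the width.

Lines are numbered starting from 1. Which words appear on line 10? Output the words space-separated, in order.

Answer: segment

Derivation:
Line 1: ['library', 'low'] (min_width=11, slack=2)
Line 2: ['south', 'problem'] (min_width=13, slack=0)
Line 3: ['bread', 'end', 'fox'] (min_width=13, slack=0)
Line 4: ['storm', 'bean'] (min_width=10, slack=3)
Line 5: ['storm', 'stop'] (min_width=10, slack=3)
Line 6: ['give', 'so'] (min_width=7, slack=6)
Line 7: ['quickly'] (min_width=7, slack=6)
Line 8: ['message', 'bird'] (min_width=12, slack=1)
Line 9: ['table', 'will'] (min_width=10, slack=3)
Line 10: ['segment'] (min_width=7, slack=6)
Line 11: ['window', 'any'] (min_width=10, slack=3)
Line 12: ['triangle'] (min_width=8, slack=5)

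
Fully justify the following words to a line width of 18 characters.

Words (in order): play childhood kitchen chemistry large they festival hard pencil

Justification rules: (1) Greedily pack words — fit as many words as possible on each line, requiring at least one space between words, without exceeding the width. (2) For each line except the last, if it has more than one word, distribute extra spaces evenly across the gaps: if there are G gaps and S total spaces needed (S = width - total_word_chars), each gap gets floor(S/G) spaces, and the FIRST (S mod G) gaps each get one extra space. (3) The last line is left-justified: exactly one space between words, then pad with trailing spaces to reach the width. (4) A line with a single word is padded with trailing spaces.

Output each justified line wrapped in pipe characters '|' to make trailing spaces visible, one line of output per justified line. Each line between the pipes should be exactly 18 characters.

Line 1: ['play', 'childhood'] (min_width=14, slack=4)
Line 2: ['kitchen', 'chemistry'] (min_width=17, slack=1)
Line 3: ['large', 'they'] (min_width=10, slack=8)
Line 4: ['festival', 'hard'] (min_width=13, slack=5)
Line 5: ['pencil'] (min_width=6, slack=12)

Answer: |play     childhood|
|kitchen  chemistry|
|large         they|
|festival      hard|
|pencil            |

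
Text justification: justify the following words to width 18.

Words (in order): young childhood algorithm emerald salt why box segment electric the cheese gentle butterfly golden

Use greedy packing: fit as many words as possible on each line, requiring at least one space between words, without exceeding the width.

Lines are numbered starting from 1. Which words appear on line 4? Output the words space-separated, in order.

Line 1: ['young', 'childhood'] (min_width=15, slack=3)
Line 2: ['algorithm', 'emerald'] (min_width=17, slack=1)
Line 3: ['salt', 'why', 'box'] (min_width=12, slack=6)
Line 4: ['segment', 'electric'] (min_width=16, slack=2)
Line 5: ['the', 'cheese', 'gentle'] (min_width=17, slack=1)
Line 6: ['butterfly', 'golden'] (min_width=16, slack=2)

Answer: segment electric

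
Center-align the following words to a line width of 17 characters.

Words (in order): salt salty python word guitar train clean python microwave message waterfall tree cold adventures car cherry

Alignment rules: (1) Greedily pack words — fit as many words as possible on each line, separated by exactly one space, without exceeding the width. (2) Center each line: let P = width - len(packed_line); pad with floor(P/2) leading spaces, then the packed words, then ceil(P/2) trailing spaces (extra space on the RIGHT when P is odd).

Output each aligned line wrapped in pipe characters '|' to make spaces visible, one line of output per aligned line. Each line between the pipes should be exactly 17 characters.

Answer: |salt salty python|
|word guitar train|
|  clean python   |
|microwave message|
| waterfall tree  |
| cold adventures |
|   car cherry    |

Derivation:
Line 1: ['salt', 'salty', 'python'] (min_width=17, slack=0)
Line 2: ['word', 'guitar', 'train'] (min_width=17, slack=0)
Line 3: ['clean', 'python'] (min_width=12, slack=5)
Line 4: ['microwave', 'message'] (min_width=17, slack=0)
Line 5: ['waterfall', 'tree'] (min_width=14, slack=3)
Line 6: ['cold', 'adventures'] (min_width=15, slack=2)
Line 7: ['car', 'cherry'] (min_width=10, slack=7)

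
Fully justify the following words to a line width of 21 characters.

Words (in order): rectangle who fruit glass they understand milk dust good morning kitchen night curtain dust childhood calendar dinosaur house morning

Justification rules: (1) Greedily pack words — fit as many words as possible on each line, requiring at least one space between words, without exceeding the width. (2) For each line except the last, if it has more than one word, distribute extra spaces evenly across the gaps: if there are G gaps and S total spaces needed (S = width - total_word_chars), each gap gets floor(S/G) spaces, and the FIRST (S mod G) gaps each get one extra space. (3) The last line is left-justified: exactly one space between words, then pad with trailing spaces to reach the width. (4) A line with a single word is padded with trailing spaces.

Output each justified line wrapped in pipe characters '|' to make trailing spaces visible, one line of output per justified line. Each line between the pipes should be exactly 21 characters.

Line 1: ['rectangle', 'who', 'fruit'] (min_width=19, slack=2)
Line 2: ['glass', 'they', 'understand'] (min_width=21, slack=0)
Line 3: ['milk', 'dust', 'good'] (min_width=14, slack=7)
Line 4: ['morning', 'kitchen', 'night'] (min_width=21, slack=0)
Line 5: ['curtain', 'dust'] (min_width=12, slack=9)
Line 6: ['childhood', 'calendar'] (min_width=18, slack=3)
Line 7: ['dinosaur', 'house'] (min_width=14, slack=7)
Line 8: ['morning'] (min_width=7, slack=14)

Answer: |rectangle  who  fruit|
|glass they understand|
|milk     dust    good|
|morning kitchen night|
|curtain          dust|
|childhood    calendar|
|dinosaur        house|
|morning              |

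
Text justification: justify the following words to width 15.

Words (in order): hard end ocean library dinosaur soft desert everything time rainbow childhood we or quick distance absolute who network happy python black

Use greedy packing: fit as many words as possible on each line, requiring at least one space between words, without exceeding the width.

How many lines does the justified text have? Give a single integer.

Line 1: ['hard', 'end', 'ocean'] (min_width=14, slack=1)
Line 2: ['library'] (min_width=7, slack=8)
Line 3: ['dinosaur', 'soft'] (min_width=13, slack=2)
Line 4: ['desert'] (min_width=6, slack=9)
Line 5: ['everything', 'time'] (min_width=15, slack=0)
Line 6: ['rainbow'] (min_width=7, slack=8)
Line 7: ['childhood', 'we', 'or'] (min_width=15, slack=0)
Line 8: ['quick', 'distance'] (min_width=14, slack=1)
Line 9: ['absolute', 'who'] (min_width=12, slack=3)
Line 10: ['network', 'happy'] (min_width=13, slack=2)
Line 11: ['python', 'black'] (min_width=12, slack=3)
Total lines: 11

Answer: 11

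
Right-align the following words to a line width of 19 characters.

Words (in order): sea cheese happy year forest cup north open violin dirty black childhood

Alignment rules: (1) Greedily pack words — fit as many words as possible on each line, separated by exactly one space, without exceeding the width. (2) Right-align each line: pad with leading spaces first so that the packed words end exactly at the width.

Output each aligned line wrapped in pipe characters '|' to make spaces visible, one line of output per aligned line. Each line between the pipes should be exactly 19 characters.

Answer: |   sea cheese happy|
|    year forest cup|
|  north open violin|
|        dirty black|
|          childhood|

Derivation:
Line 1: ['sea', 'cheese', 'happy'] (min_width=16, slack=3)
Line 2: ['year', 'forest', 'cup'] (min_width=15, slack=4)
Line 3: ['north', 'open', 'violin'] (min_width=17, slack=2)
Line 4: ['dirty', 'black'] (min_width=11, slack=8)
Line 5: ['childhood'] (min_width=9, slack=10)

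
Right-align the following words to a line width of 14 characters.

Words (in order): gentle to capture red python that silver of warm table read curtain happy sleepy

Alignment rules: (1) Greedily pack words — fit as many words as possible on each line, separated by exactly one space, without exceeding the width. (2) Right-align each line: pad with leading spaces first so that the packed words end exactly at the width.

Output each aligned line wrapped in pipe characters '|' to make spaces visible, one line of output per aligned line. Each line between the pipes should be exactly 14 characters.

Line 1: ['gentle', 'to'] (min_width=9, slack=5)
Line 2: ['capture', 'red'] (min_width=11, slack=3)
Line 3: ['python', 'that'] (min_width=11, slack=3)
Line 4: ['silver', 'of', 'warm'] (min_width=14, slack=0)
Line 5: ['table', 'read'] (min_width=10, slack=4)
Line 6: ['curtain', 'happy'] (min_width=13, slack=1)
Line 7: ['sleepy'] (min_width=6, slack=8)

Answer: |     gentle to|
|   capture red|
|   python that|
|silver of warm|
|    table read|
| curtain happy|
|        sleepy|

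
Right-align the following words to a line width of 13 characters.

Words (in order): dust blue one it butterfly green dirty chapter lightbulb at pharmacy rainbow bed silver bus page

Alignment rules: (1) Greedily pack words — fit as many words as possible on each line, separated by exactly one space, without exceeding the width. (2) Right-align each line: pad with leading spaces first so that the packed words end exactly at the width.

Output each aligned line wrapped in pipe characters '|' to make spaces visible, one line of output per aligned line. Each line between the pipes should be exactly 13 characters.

Line 1: ['dust', 'blue', 'one'] (min_width=13, slack=0)
Line 2: ['it', 'butterfly'] (min_width=12, slack=1)
Line 3: ['green', 'dirty'] (min_width=11, slack=2)
Line 4: ['chapter'] (min_width=7, slack=6)
Line 5: ['lightbulb', 'at'] (min_width=12, slack=1)
Line 6: ['pharmacy'] (min_width=8, slack=5)
Line 7: ['rainbow', 'bed'] (min_width=11, slack=2)
Line 8: ['silver', 'bus'] (min_width=10, slack=3)
Line 9: ['page'] (min_width=4, slack=9)

Answer: |dust blue one|
| it butterfly|
|  green dirty|
|      chapter|
| lightbulb at|
|     pharmacy|
|  rainbow bed|
|   silver bus|
|         page|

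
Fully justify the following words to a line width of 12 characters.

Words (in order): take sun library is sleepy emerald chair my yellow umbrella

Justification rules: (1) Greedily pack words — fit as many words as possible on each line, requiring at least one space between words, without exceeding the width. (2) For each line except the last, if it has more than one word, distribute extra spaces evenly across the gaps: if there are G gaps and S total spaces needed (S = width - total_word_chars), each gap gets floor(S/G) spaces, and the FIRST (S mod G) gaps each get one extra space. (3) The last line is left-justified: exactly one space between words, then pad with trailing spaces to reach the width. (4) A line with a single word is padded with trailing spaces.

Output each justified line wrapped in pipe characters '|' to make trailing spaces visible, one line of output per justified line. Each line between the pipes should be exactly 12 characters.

Answer: |take     sun|
|library   is|
|sleepy      |
|emerald     |
|chair     my|
|yellow      |
|umbrella    |

Derivation:
Line 1: ['take', 'sun'] (min_width=8, slack=4)
Line 2: ['library', 'is'] (min_width=10, slack=2)
Line 3: ['sleepy'] (min_width=6, slack=6)
Line 4: ['emerald'] (min_width=7, slack=5)
Line 5: ['chair', 'my'] (min_width=8, slack=4)
Line 6: ['yellow'] (min_width=6, slack=6)
Line 7: ['umbrella'] (min_width=8, slack=4)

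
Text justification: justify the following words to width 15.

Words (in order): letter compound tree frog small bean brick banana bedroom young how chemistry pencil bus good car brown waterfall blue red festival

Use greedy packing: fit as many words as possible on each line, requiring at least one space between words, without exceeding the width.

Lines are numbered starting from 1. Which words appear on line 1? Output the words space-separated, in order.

Line 1: ['letter', 'compound'] (min_width=15, slack=0)
Line 2: ['tree', 'frog', 'small'] (min_width=15, slack=0)
Line 3: ['bean', 'brick'] (min_width=10, slack=5)
Line 4: ['banana', 'bedroom'] (min_width=14, slack=1)
Line 5: ['young', 'how'] (min_width=9, slack=6)
Line 6: ['chemistry'] (min_width=9, slack=6)
Line 7: ['pencil', 'bus', 'good'] (min_width=15, slack=0)
Line 8: ['car', 'brown'] (min_width=9, slack=6)
Line 9: ['waterfall', 'blue'] (min_width=14, slack=1)
Line 10: ['red', 'festival'] (min_width=12, slack=3)

Answer: letter compound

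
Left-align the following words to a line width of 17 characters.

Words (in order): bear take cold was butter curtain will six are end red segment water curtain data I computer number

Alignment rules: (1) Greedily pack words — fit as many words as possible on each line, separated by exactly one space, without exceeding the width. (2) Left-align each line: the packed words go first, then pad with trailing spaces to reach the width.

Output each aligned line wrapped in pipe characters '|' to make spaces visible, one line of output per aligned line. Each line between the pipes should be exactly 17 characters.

Line 1: ['bear', 'take', 'cold'] (min_width=14, slack=3)
Line 2: ['was', 'butter'] (min_width=10, slack=7)
Line 3: ['curtain', 'will', 'six'] (min_width=16, slack=1)
Line 4: ['are', 'end', 'red'] (min_width=11, slack=6)
Line 5: ['segment', 'water'] (min_width=13, slack=4)
Line 6: ['curtain', 'data', 'I'] (min_width=14, slack=3)
Line 7: ['computer', 'number'] (min_width=15, slack=2)

Answer: |bear take cold   |
|was butter       |
|curtain will six |
|are end red      |
|segment water    |
|curtain data I   |
|computer number  |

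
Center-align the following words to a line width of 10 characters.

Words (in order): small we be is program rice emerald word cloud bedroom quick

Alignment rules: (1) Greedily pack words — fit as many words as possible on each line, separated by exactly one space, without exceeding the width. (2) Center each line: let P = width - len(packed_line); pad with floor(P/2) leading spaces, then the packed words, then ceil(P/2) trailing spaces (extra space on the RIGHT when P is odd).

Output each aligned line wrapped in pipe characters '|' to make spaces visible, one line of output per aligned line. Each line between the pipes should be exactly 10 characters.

Answer: | small we |
|  be is   |
| program  |
|   rice   |
| emerald  |
|word cloud|
| bedroom  |
|  quick   |

Derivation:
Line 1: ['small', 'we'] (min_width=8, slack=2)
Line 2: ['be', 'is'] (min_width=5, slack=5)
Line 3: ['program'] (min_width=7, slack=3)
Line 4: ['rice'] (min_width=4, slack=6)
Line 5: ['emerald'] (min_width=7, slack=3)
Line 6: ['word', 'cloud'] (min_width=10, slack=0)
Line 7: ['bedroom'] (min_width=7, slack=3)
Line 8: ['quick'] (min_width=5, slack=5)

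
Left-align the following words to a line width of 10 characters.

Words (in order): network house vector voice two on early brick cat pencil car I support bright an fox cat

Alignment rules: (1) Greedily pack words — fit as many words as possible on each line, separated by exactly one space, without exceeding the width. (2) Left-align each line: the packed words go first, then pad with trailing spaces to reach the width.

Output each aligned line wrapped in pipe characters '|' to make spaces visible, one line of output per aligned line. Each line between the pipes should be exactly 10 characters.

Line 1: ['network'] (min_width=7, slack=3)
Line 2: ['house'] (min_width=5, slack=5)
Line 3: ['vector'] (min_width=6, slack=4)
Line 4: ['voice', 'two'] (min_width=9, slack=1)
Line 5: ['on', 'early'] (min_width=8, slack=2)
Line 6: ['brick', 'cat'] (min_width=9, slack=1)
Line 7: ['pencil', 'car'] (min_width=10, slack=0)
Line 8: ['I', 'support'] (min_width=9, slack=1)
Line 9: ['bright', 'an'] (min_width=9, slack=1)
Line 10: ['fox', 'cat'] (min_width=7, slack=3)

Answer: |network   |
|house     |
|vector    |
|voice two |
|on early  |
|brick cat |
|pencil car|
|I support |
|bright an |
|fox cat   |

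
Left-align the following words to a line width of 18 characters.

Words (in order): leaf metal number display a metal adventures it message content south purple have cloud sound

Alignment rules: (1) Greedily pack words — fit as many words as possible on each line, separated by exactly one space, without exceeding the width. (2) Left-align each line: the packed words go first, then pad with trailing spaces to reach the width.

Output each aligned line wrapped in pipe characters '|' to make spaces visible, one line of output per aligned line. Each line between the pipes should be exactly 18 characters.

Line 1: ['leaf', 'metal', 'number'] (min_width=17, slack=1)
Line 2: ['display', 'a', 'metal'] (min_width=15, slack=3)
Line 3: ['adventures', 'it'] (min_width=13, slack=5)
Line 4: ['message', 'content'] (min_width=15, slack=3)
Line 5: ['south', 'purple', 'have'] (min_width=17, slack=1)
Line 6: ['cloud', 'sound'] (min_width=11, slack=7)

Answer: |leaf metal number |
|display a metal   |
|adventures it     |
|message content   |
|south purple have |
|cloud sound       |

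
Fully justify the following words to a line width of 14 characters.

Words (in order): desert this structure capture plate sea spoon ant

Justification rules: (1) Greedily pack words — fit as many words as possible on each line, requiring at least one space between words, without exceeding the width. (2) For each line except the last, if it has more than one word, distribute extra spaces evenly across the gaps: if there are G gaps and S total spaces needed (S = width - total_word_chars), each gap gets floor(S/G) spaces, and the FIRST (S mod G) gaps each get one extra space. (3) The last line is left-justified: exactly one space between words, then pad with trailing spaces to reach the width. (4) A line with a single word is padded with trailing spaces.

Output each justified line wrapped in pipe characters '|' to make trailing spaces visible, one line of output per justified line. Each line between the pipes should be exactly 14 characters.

Answer: |desert    this|
|structure     |
|capture  plate|
|sea spoon ant |

Derivation:
Line 1: ['desert', 'this'] (min_width=11, slack=3)
Line 2: ['structure'] (min_width=9, slack=5)
Line 3: ['capture', 'plate'] (min_width=13, slack=1)
Line 4: ['sea', 'spoon', 'ant'] (min_width=13, slack=1)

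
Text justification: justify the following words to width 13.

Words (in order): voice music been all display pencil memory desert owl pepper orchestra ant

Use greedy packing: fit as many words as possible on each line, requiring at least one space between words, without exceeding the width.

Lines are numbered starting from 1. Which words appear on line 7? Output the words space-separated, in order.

Answer: orchestra ant

Derivation:
Line 1: ['voice', 'music'] (min_width=11, slack=2)
Line 2: ['been', 'all'] (min_width=8, slack=5)
Line 3: ['display'] (min_width=7, slack=6)
Line 4: ['pencil', 'memory'] (min_width=13, slack=0)
Line 5: ['desert', 'owl'] (min_width=10, slack=3)
Line 6: ['pepper'] (min_width=6, slack=7)
Line 7: ['orchestra', 'ant'] (min_width=13, slack=0)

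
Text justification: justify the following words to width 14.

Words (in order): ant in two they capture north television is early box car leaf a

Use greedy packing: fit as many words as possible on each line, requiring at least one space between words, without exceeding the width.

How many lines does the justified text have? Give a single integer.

Answer: 6

Derivation:
Line 1: ['ant', 'in', 'two'] (min_width=10, slack=4)
Line 2: ['they', 'capture'] (min_width=12, slack=2)
Line 3: ['north'] (min_width=5, slack=9)
Line 4: ['television', 'is'] (min_width=13, slack=1)
Line 5: ['early', 'box', 'car'] (min_width=13, slack=1)
Line 6: ['leaf', 'a'] (min_width=6, slack=8)
Total lines: 6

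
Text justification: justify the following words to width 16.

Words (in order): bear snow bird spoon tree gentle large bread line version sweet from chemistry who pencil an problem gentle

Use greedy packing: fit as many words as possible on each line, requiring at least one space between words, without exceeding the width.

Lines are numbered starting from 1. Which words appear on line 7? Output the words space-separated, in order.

Answer: who pencil an

Derivation:
Line 1: ['bear', 'snow', 'bird'] (min_width=14, slack=2)
Line 2: ['spoon', 'tree'] (min_width=10, slack=6)
Line 3: ['gentle', 'large'] (min_width=12, slack=4)
Line 4: ['bread', 'line'] (min_width=10, slack=6)
Line 5: ['version', 'sweet'] (min_width=13, slack=3)
Line 6: ['from', 'chemistry'] (min_width=14, slack=2)
Line 7: ['who', 'pencil', 'an'] (min_width=13, slack=3)
Line 8: ['problem', 'gentle'] (min_width=14, slack=2)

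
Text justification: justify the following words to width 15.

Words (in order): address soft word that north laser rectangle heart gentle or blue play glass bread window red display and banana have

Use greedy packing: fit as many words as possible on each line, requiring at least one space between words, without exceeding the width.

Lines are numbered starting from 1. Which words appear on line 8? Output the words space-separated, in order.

Line 1: ['address', 'soft'] (min_width=12, slack=3)
Line 2: ['word', 'that', 'north'] (min_width=15, slack=0)
Line 3: ['laser', 'rectangle'] (min_width=15, slack=0)
Line 4: ['heart', 'gentle', 'or'] (min_width=15, slack=0)
Line 5: ['blue', 'play', 'glass'] (min_width=15, slack=0)
Line 6: ['bread', 'window'] (min_width=12, slack=3)
Line 7: ['red', 'display', 'and'] (min_width=15, slack=0)
Line 8: ['banana', 'have'] (min_width=11, slack=4)

Answer: banana have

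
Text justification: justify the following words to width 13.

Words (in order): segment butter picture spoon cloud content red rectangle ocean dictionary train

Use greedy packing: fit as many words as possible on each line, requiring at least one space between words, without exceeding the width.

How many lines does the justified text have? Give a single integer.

Answer: 8

Derivation:
Line 1: ['segment'] (min_width=7, slack=6)
Line 2: ['butter'] (min_width=6, slack=7)
Line 3: ['picture', 'spoon'] (min_width=13, slack=0)
Line 4: ['cloud', 'content'] (min_width=13, slack=0)
Line 5: ['red', 'rectangle'] (min_width=13, slack=0)
Line 6: ['ocean'] (min_width=5, slack=8)
Line 7: ['dictionary'] (min_width=10, slack=3)
Line 8: ['train'] (min_width=5, slack=8)
Total lines: 8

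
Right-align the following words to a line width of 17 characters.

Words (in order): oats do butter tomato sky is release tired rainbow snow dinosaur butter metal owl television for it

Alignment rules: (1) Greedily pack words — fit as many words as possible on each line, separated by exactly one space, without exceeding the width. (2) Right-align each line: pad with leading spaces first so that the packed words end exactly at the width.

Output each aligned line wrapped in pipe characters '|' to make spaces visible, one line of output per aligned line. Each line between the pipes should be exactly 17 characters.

Line 1: ['oats', 'do', 'butter'] (min_width=14, slack=3)
Line 2: ['tomato', 'sky', 'is'] (min_width=13, slack=4)
Line 3: ['release', 'tired'] (min_width=13, slack=4)
Line 4: ['rainbow', 'snow'] (min_width=12, slack=5)
Line 5: ['dinosaur', 'butter'] (min_width=15, slack=2)
Line 6: ['metal', 'owl'] (min_width=9, slack=8)
Line 7: ['television', 'for', 'it'] (min_width=17, slack=0)

Answer: |   oats do butter|
|    tomato sky is|
|    release tired|
|     rainbow snow|
|  dinosaur butter|
|        metal owl|
|television for it|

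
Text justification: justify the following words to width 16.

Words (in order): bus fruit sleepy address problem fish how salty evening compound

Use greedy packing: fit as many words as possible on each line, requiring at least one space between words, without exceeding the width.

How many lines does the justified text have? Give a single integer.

Line 1: ['bus', 'fruit', 'sleepy'] (min_width=16, slack=0)
Line 2: ['address', 'problem'] (min_width=15, slack=1)
Line 3: ['fish', 'how', 'salty'] (min_width=14, slack=2)
Line 4: ['evening', 'compound'] (min_width=16, slack=0)
Total lines: 4

Answer: 4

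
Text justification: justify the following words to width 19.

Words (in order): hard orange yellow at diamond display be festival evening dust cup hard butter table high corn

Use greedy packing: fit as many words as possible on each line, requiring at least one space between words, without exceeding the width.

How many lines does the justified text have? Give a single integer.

Line 1: ['hard', 'orange', 'yellow'] (min_width=18, slack=1)
Line 2: ['at', 'diamond', 'display'] (min_width=18, slack=1)
Line 3: ['be', 'festival', 'evening'] (min_width=19, slack=0)
Line 4: ['dust', 'cup', 'hard'] (min_width=13, slack=6)
Line 5: ['butter', 'table', 'high'] (min_width=17, slack=2)
Line 6: ['corn'] (min_width=4, slack=15)
Total lines: 6

Answer: 6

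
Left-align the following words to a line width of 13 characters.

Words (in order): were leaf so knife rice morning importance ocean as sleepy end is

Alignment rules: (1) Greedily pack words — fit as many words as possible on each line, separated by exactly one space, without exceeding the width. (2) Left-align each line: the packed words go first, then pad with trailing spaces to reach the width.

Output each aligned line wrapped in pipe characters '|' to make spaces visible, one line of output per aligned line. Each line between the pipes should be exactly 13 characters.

Line 1: ['were', 'leaf', 'so'] (min_width=12, slack=1)
Line 2: ['knife', 'rice'] (min_width=10, slack=3)
Line 3: ['morning'] (min_width=7, slack=6)
Line 4: ['importance'] (min_width=10, slack=3)
Line 5: ['ocean', 'as'] (min_width=8, slack=5)
Line 6: ['sleepy', 'end', 'is'] (min_width=13, slack=0)

Answer: |were leaf so |
|knife rice   |
|morning      |
|importance   |
|ocean as     |
|sleepy end is|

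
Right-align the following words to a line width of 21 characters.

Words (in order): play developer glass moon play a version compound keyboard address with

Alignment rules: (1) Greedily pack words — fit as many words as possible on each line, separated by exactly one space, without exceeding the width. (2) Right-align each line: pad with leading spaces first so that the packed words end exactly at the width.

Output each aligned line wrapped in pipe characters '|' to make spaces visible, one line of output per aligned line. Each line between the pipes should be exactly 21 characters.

Line 1: ['play', 'developer', 'glass'] (min_width=20, slack=1)
Line 2: ['moon', 'play', 'a', 'version'] (min_width=19, slack=2)
Line 3: ['compound', 'keyboard'] (min_width=17, slack=4)
Line 4: ['address', 'with'] (min_width=12, slack=9)

Answer: | play developer glass|
|  moon play a version|
|    compound keyboard|
|         address with|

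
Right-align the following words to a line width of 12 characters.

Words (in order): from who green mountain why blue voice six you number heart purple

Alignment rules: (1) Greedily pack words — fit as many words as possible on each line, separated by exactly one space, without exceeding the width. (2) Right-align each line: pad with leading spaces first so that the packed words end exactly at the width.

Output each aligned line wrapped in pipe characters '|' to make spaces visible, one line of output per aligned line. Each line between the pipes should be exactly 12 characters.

Answer: |    from who|
|       green|
|mountain why|
|  blue voice|
|     six you|
|number heart|
|      purple|

Derivation:
Line 1: ['from', 'who'] (min_width=8, slack=4)
Line 2: ['green'] (min_width=5, slack=7)
Line 3: ['mountain', 'why'] (min_width=12, slack=0)
Line 4: ['blue', 'voice'] (min_width=10, slack=2)
Line 5: ['six', 'you'] (min_width=7, slack=5)
Line 6: ['number', 'heart'] (min_width=12, slack=0)
Line 7: ['purple'] (min_width=6, slack=6)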